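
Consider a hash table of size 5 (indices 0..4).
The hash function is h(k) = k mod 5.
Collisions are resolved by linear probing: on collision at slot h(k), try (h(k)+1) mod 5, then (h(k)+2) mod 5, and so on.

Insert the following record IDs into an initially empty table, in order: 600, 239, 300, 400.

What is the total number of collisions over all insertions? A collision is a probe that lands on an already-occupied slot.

Insert 600: h=0, slot 0 empty → index 0.
Insert 239: h=4, slot 4 empty → index 4.
Insert 300: h=0, slot 0 occupied → index 1.
Insert 400: h=0, slots 0,1 occupied → index 2.
Table: [600, 300, 400, _, 239]

3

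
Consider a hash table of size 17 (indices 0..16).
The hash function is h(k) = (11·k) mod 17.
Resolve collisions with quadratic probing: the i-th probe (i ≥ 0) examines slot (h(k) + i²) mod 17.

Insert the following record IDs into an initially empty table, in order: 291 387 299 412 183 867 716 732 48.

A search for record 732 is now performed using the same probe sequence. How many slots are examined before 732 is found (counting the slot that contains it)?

291: h=5 => slot 5
387: h=7 => slot 7
299: h=8 => slot 8
412: h=10 => slot 10
183: h=7, probe 7,8,11 => slot 11
867: h=0 => slot 0
716: h=5, probe 5,6 => slot 6
732: h=11, probe 11,12 => slot 12
48: h=1 => slot 1
Table: [867, 48, ∅, ∅, ∅, 291, 716, 387, 299, ∅, 412, 183, 732, ∅, ∅, ∅, ∅]
Lookup 732: h=11, probe 11,12 → found at 12.

2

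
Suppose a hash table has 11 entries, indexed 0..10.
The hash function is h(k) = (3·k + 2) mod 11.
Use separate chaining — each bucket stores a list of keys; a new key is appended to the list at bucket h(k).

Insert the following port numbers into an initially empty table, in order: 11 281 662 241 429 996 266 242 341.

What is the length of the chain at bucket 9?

2

Insert 11: h=2, bucket 2 empty → new chain.
Insert 281: h=9, bucket 9 empty → new chain.
Insert 662: h=8, bucket 8 empty → new chain.
Insert 241: h=10, bucket 10 empty → new chain.
Insert 429: h=2, bucket 2 nonempty → append to chain.
Insert 996: h=9, bucket 9 nonempty → append to chain.
Insert 266: h=8, bucket 8 nonempty → append to chain.
Insert 242: h=2, bucket 2 nonempty → append to chain.
Insert 341: h=2, bucket 2 nonempty → append to chain.
Final buckets:
0: —
1: —
2: 11 -> 429 -> 242 -> 341
3: —
4: —
5: —
6: —
7: —
8: 662 -> 266
9: 281 -> 996
10: 241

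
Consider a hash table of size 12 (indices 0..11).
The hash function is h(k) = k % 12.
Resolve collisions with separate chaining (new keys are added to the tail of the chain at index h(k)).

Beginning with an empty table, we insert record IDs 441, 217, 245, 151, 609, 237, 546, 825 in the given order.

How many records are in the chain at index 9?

4

441 -> bucket 9
217 -> bucket 1
245 -> bucket 5
151 -> bucket 7
609 -> bucket 9 (collision)
237 -> bucket 9 (collision)
546 -> bucket 6
825 -> bucket 9 (collision)
Final buckets:
0: .
1: 217
2: .
3: .
4: .
5: 245
6: 546
7: 151
8: .
9: 441 -> 609 -> 237 -> 825
10: .
11: .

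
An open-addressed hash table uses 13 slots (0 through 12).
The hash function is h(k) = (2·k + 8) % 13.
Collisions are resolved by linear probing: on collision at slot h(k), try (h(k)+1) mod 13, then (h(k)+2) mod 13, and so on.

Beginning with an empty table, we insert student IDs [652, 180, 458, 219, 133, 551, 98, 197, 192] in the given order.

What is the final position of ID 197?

0

652: h=12 => slot 12
180: h=4 => slot 4
458: h=1 => slot 1
219: h=4, probe 4,5 => slot 5
133: h=1, probe 1,2 => slot 2
551: h=5, probe 5,6 => slot 6
98: h=9 => slot 9
197: h=12, probe 12,0 => slot 0
192: h=2, probe 2,3 => slot 3
Table: [197, 458, 133, 192, 180, 219, 551, _, _, 98, _, _, 652]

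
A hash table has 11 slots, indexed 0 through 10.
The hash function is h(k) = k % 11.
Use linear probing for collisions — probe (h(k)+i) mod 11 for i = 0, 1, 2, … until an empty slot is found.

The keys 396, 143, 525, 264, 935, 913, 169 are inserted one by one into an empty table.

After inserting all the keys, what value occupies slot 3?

935

396: h=0 → slot 0
143: h=0, probe 0,1 → slot 1
525: h=8 → slot 8
264: h=0, probe 0,1,2 → slot 2
935: h=0, probe 0,1,2,3 → slot 3
913: h=0, probe 0,1,2,3,4 → slot 4
169: h=4, probe 4,5 → slot 5
Table: [396, 143, 264, 935, 913, 169, ∅, ∅, 525, ∅, ∅]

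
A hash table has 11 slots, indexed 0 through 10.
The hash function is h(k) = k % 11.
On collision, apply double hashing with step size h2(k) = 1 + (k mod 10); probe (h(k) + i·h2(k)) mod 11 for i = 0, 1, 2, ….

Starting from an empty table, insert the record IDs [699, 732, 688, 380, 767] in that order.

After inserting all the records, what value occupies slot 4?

Insert 699: h=6, slot 6 empty => index 6.
Insert 732: h=6, h2=3, slot 6 occupied => index 9.
Insert 688: h=6, h2=9, slot 6 occupied => index 4.
Insert 380: h=6, h2=1, slot 6 occupied => index 7.
Insert 767: h=8, slot 8 empty => index 8.
Table: [_, _, _, _, 688, _, 699, 380, 767, 732, _]

688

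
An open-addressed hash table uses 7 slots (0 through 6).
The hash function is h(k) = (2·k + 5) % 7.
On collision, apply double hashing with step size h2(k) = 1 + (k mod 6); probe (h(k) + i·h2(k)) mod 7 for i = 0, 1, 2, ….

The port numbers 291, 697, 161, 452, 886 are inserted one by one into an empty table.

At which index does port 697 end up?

1

291 hashes to 6; slot 6 is free => place at 6.
697 hashes to 6, h2=2; 6 taken => place at 1.
161 hashes to 5; slot 5 is free => place at 5.
452 hashes to 6, h2=3; 6 taken => place at 2.
886 hashes to 6, h2=5; 6 taken => place at 4.
Table: [., 697, 452, ., 886, 161, 291]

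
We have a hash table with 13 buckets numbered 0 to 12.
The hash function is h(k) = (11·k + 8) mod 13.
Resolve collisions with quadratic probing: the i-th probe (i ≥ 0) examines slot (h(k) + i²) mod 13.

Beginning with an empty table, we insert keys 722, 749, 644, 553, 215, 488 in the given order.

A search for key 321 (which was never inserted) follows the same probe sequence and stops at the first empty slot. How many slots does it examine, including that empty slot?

722 hashes to 7; slot 7 is free → place at 7.
749 hashes to 5; slot 5 is free → place at 5.
644 hashes to 7; 7 taken → place at 8.
553 hashes to 7; 7,8 taken → place at 11.
215 hashes to 7; 7,8,11 taken → place at 3.
488 hashes to 7; 7,8,11,3 taken → place at 10.
Table: [-, -, -, 215, -, 749, -, 722, 644, -, 488, 553, -]
Lookup 321: h=3, probe 3,4 → slot 4 empty, not found.

2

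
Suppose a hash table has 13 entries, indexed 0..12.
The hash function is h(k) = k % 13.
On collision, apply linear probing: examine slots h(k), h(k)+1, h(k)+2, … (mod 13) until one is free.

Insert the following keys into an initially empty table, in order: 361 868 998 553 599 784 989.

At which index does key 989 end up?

2

361: h=10 → slot 10
868: h=10, probe 10,11 → slot 11
998: h=10, probe 10,11,12 → slot 12
553: h=7 → slot 7
599: h=1 → slot 1
784: h=4 → slot 4
989: h=1, probe 1,2 → slot 2
Table: [∅, 599, 989, ∅, 784, ∅, ∅, 553, ∅, ∅, 361, 868, 998]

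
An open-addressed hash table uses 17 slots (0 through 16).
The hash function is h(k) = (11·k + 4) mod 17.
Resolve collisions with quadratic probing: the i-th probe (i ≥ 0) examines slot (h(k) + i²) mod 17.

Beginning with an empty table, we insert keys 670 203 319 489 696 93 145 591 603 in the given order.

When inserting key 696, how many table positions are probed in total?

3

670 hashes to 13; slot 13 is free => place at 13.
203 hashes to 10; slot 10 is free => place at 10.
319 hashes to 11; slot 11 is free => place at 11.
489 hashes to 11; 11 taken => place at 12.
696 hashes to 10; 10,11 taken => place at 14.
93 hashes to 7; slot 7 is free => place at 7.
145 hashes to 1; slot 1 is free => place at 1.
591 hashes to 11; 11,12 taken => place at 15.
603 hashes to 7; 7 taken => place at 8.
Table: [—, 145, —, —, —, —, —, 93, 603, —, 203, 319, 489, 670, 696, 591, —]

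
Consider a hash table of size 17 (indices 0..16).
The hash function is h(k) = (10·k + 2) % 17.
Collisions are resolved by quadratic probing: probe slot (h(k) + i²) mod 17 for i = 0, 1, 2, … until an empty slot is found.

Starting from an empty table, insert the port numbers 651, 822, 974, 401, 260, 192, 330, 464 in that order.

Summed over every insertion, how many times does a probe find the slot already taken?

651 hashes to 1; slot 1 is free → place at 1.
822 hashes to 11; slot 11 is free → place at 11.
974 hashes to 1; 1 taken → place at 2.
401 hashes to 0; slot 0 is free → place at 0.
260 hashes to 1; 1,2 taken → place at 5.
192 hashes to 1; 1,2,5 taken → place at 10.
330 hashes to 4; slot 4 is free → place at 4.
464 hashes to 1; 1,2,5,10,0 taken → place at 9.
Table: [401, 651, 974, —, 330, 260, —, —, —, 464, 192, 822, —, —, —, —, —]

11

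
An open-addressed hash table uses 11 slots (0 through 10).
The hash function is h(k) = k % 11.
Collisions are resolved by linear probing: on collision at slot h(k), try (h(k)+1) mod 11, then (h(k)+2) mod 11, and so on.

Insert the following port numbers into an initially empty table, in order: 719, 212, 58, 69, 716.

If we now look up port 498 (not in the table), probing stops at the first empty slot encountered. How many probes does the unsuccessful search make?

719 hashes to 4; slot 4 is free → place at 4.
212 hashes to 3; slot 3 is free → place at 3.
58 hashes to 3; 3,4 taken → place at 5.
69 hashes to 3; 3,4,5 taken → place at 6.
716 hashes to 1; slot 1 is free → place at 1.
Table: [—, 716, —, 212, 719, 58, 69, —, —, —, —]
Lookup 498: h=3, probe 3,4,5,6,7 → slot 7 empty, not found.

5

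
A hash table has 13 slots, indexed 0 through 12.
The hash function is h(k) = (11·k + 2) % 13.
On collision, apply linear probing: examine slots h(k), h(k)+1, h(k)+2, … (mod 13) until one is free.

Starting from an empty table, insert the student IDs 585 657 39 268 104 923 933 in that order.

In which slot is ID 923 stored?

5

585: h=2 -> slot 2
657: h=1 -> slot 1
39: h=2, probe 2,3 -> slot 3
268: h=12 -> slot 12
104: h=2, probe 2,3,4 -> slot 4
923: h=2, probe 2,3,4,5 -> slot 5
933: h=8 -> slot 8
Table: [∅, 657, 585, 39, 104, 923, ∅, ∅, 933, ∅, ∅, ∅, 268]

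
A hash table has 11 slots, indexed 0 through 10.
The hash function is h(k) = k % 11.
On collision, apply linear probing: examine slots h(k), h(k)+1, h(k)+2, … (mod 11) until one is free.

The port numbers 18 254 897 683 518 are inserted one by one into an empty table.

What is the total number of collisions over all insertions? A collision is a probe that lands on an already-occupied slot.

3

18: h=7 → slot 7
254: h=1 → slot 1
897: h=6 → slot 6
683: h=1, probe 1,2 → slot 2
518: h=1, probe 1,2,3 → slot 3
Table: [—, 254, 683, 518, —, —, 897, 18, —, —, —]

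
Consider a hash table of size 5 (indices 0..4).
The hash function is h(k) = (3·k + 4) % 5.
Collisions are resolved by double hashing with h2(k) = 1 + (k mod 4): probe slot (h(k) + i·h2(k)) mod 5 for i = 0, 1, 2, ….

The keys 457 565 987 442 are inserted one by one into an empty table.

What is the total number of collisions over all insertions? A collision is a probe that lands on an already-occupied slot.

Insert 457: h=0, slot 0 empty -> index 0.
Insert 565: h=4, slot 4 empty -> index 4.
Insert 987: h=0, h2=4, slots 0,4 occupied -> index 3.
Insert 442: h=0, h2=3, slots 0,3 occupied -> index 1.
Table: [457, 442, ., 987, 565]

4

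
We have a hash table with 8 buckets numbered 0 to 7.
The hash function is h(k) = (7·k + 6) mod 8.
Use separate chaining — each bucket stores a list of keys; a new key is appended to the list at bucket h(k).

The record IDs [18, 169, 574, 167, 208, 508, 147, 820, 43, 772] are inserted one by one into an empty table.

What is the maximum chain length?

18 -> bucket 4
169 -> bucket 5
574 -> bucket 0
167 -> bucket 7
208 -> bucket 6
508 -> bucket 2
147 -> bucket 3
820 -> bucket 2 (collision)
43 -> bucket 3 (collision)
772 -> bucket 2 (collision)
Final buckets:
0: 574
1: _
2: 508 -> 820 -> 772
3: 147 -> 43
4: 18
5: 169
6: 208
7: 167

3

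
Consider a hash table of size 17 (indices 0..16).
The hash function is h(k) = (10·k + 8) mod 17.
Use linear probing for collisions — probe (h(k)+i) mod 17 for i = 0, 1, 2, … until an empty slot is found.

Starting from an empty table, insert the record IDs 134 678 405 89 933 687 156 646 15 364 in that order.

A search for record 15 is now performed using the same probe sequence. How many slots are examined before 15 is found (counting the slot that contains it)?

5

134: h=5 -> slot 5
678: h=5, probe 5,6 -> slot 6
405: h=12 -> slot 12
89: h=14 -> slot 14
933: h=5, probe 5,6,7 -> slot 7
687: h=10 -> slot 10
156: h=4 -> slot 4
646: h=8 -> slot 8
15: h=5, probe 5,6,7,8,9 -> slot 9
364: h=10, probe 10,11 -> slot 11
Table: [—, —, —, —, 156, 134, 678, 933, 646, 15, 687, 364, 405, —, 89, —, —]
Lookup 15: h=5, probe 5,6,7,8,9 → found at 9.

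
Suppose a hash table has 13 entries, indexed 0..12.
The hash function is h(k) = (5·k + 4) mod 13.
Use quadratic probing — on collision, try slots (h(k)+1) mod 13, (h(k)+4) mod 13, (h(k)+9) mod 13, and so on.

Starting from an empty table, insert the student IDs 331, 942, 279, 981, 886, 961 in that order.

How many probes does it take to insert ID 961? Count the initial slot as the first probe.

331: h=8 → slot 8
942: h=8, probe 8,9 → slot 9
279: h=8, probe 8,9,12 → slot 12
981: h=8, probe 8,9,12,4 → slot 4
886: h=1 → slot 1
961: h=12, probe 12,0 → slot 0
Table: [961, 886, -, -, 981, -, -, -, 331, 942, -, -, 279]

2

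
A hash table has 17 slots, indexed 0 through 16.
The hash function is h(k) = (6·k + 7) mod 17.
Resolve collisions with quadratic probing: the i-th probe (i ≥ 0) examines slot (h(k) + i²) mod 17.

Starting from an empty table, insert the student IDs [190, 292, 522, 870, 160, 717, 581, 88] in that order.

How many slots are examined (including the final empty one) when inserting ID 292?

190 hashes to 8; slot 8 is free → place at 8.
292 hashes to 8; 8 taken → place at 9.
522 hashes to 11; slot 11 is free → place at 11.
870 hashes to 8; 8,9 taken → place at 12.
160 hashes to 15; slot 15 is free → place at 15.
717 hashes to 8; 8,9,12 taken → place at 0.
581 hashes to 8; 8,9,12,0 taken → place at 7.
88 hashes to 8; 8,9,12,0,7 taken → place at 16.
Table: [717, _, _, _, _, _, _, 581, 190, 292, _, 522, 870, _, _, 160, 88]

2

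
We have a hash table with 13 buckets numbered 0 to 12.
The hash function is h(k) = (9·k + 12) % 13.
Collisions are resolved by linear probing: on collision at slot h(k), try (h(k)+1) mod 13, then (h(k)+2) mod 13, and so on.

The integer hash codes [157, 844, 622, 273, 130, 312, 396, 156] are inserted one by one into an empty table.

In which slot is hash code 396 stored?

2

Insert 157: h=8, slot 8 empty => index 8.
Insert 844: h=3, slot 3 empty => index 3.
Insert 622: h=7, slot 7 empty => index 7.
Insert 273: h=12, slot 12 empty => index 12.
Insert 130: h=12, slot 12 occupied => index 0.
Insert 312: h=12, slots 12,0 occupied => index 1.
Insert 396: h=1, slot 1 occupied => index 2.
Insert 156: h=12, slots 12,0,1,2,3 occupied => index 4.
Table: [130, 312, 396, 844, 156, -, -, 622, 157, -, -, -, 273]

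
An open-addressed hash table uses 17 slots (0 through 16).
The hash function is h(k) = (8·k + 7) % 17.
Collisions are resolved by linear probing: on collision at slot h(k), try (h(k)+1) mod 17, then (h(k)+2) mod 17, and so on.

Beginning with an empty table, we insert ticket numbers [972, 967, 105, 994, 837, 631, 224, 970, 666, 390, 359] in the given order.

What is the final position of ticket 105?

Insert 972: h=14, slot 14 empty => index 14.
Insert 967: h=8, slot 8 empty => index 8.
Insert 105: h=14, slot 14 occupied => index 15.
Insert 994: h=3, slot 3 empty => index 3.
Insert 837: h=5, slot 5 empty => index 5.
Insert 631: h=6, slot 6 empty => index 6.
Insert 224: h=14, slots 14,15 occupied => index 16.
Insert 970: h=15, slots 15,16 occupied => index 0.
Insert 666: h=14, slots 14,15,16,0 occupied => index 1.
Insert 390: h=16, slots 16,0,1 occupied => index 2.
Insert 359: h=6, slot 6 occupied => index 7.
Table: [970, 666, 390, 994, _, 837, 631, 359, 967, _, _, _, _, _, 972, 105, 224]

15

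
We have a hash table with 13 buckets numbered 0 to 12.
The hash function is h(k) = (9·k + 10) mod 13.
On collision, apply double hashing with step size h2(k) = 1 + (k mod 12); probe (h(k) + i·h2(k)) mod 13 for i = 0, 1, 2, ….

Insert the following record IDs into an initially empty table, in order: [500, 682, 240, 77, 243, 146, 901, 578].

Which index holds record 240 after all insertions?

0

Insert 500: h=12, slot 12 empty => index 12.
Insert 682: h=12, h2=11, slot 12 occupied => index 10.
Insert 240: h=12, h2=1, slot 12 occupied => index 0.
Insert 77: h=1, slot 1 empty => index 1.
Insert 243: h=0, h2=4, slot 0 occupied => index 4.
Insert 146: h=11, slot 11 empty => index 11.
Insert 901: h=7, slot 7 empty => index 7.
Insert 578: h=12, h2=3, slot 12 occupied => index 2.
Table: [240, 77, 578, ., 243, ., ., 901, ., ., 682, 146, 500]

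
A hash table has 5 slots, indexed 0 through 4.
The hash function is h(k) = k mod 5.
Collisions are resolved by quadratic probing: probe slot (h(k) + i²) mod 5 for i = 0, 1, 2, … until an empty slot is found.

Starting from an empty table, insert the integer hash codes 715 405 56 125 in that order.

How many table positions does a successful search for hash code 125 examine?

715 hashes to 0; slot 0 is free => place at 0.
405 hashes to 0; 0 taken => place at 1.
56 hashes to 1; 1 taken => place at 2.
125 hashes to 0; 0,1 taken => place at 4.
Table: [715, 405, 56, ., 125]
Lookup 125: h=0, probe 0,1,4 → found at 4.

3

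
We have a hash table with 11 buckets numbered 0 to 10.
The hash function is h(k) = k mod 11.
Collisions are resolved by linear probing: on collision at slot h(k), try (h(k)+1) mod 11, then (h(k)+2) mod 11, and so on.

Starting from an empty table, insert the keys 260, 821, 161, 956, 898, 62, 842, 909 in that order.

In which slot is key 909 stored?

2

260: h=7 => slot 7
821: h=7, probe 7,8 => slot 8
161: h=7, probe 7,8,9 => slot 9
956: h=10 => slot 10
898: h=7, probe 7,8,9,10,0 => slot 0
62: h=7, probe 7,8,9,10,0,1 => slot 1
842: h=6 => slot 6
909: h=7, probe 7,8,9,10,0,1,2 => slot 2
Table: [898, 62, 909, _, _, _, 842, 260, 821, 161, 956]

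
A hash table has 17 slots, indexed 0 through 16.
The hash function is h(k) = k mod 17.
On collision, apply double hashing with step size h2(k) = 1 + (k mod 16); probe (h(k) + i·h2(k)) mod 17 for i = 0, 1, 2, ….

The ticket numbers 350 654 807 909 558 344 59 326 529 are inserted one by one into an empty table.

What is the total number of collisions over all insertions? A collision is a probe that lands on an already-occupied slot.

5

350 hashes to 10; slot 10 is free -> place at 10.
654 hashes to 8; slot 8 is free -> place at 8.
807 hashes to 8, h2=8; 8 taken -> place at 16.
909 hashes to 8, h2=14; 8 taken -> place at 5.
558 hashes to 14; slot 14 is free -> place at 14.
344 hashes to 4; slot 4 is free -> place at 4.
59 hashes to 8, h2=12; 8 taken -> place at 3.
326 hashes to 3, h2=7; 3,10 taken -> place at 0.
529 hashes to 2; slot 2 is free -> place at 2.
Table: [326, ., 529, 59, 344, 909, ., ., 654, ., 350, ., ., ., 558, ., 807]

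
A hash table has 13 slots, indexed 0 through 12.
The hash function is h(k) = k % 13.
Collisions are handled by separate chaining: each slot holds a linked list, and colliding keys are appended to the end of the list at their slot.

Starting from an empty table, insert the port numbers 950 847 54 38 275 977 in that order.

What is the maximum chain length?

4

Insert 950: h=1, bucket 1 empty → new chain.
Insert 847: h=2, bucket 2 empty → new chain.
Insert 54: h=2, bucket 2 nonempty → append to chain.
Insert 38: h=12, bucket 12 empty → new chain.
Insert 275: h=2, bucket 2 nonempty → append to chain.
Insert 977: h=2, bucket 2 nonempty → append to chain.
Final buckets:
0: —
1: 950
2: 847 -> 54 -> 275 -> 977
3: —
4: —
5: —
6: —
7: —
8: —
9: —
10: —
11: —
12: 38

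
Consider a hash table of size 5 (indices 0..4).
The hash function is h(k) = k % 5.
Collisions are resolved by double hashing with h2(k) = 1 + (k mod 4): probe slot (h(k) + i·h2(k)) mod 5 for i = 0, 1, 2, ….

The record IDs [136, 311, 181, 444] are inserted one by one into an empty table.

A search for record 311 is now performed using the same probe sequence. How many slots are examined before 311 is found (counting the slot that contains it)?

2

Insert 136: h=1, slot 1 empty => index 1.
Insert 311: h=1, h2=4, slot 1 occupied => index 0.
Insert 181: h=1, h2=2, slot 1 occupied => index 3.
Insert 444: h=4, slot 4 empty => index 4.
Table: [311, 136, ., 181, 444]
Lookup 311: h=1, h2=4, probe 1,0 → found at 0.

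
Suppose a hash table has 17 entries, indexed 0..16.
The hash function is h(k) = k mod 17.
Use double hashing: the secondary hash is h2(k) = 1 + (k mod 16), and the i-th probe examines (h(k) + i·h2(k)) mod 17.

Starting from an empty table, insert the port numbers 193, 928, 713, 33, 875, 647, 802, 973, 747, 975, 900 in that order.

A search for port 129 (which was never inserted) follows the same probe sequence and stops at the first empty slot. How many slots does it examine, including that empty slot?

2

193 hashes to 6; slot 6 is free -> place at 6.
928 hashes to 10; slot 10 is free -> place at 10.
713 hashes to 16; slot 16 is free -> place at 16.
33 hashes to 16, h2=2; 16 taken -> place at 1.
875 hashes to 8; slot 8 is free -> place at 8.
647 hashes to 1, h2=8; 1 taken -> place at 9.
802 hashes to 3; slot 3 is free -> place at 3.
973 hashes to 4; slot 4 is free -> place at 4.
747 hashes to 16, h2=12; 16 taken -> place at 11.
975 hashes to 6, h2=16; 6 taken -> place at 5.
900 hashes to 16, h2=5; 16,4,9 taken -> place at 14.
Table: [., 33, ., 802, 973, 975, 193, ., 875, 647, 928, 747, ., ., 900, ., 713]
Lookup 129: h=10, h2=2, probe 10,12 → slot 12 empty, not found.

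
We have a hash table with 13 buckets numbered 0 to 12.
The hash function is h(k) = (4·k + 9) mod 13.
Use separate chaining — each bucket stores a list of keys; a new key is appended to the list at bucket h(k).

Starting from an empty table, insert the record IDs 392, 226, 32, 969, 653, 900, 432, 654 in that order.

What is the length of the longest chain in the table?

3

392 -> bucket 4
226 -> bucket 3
32 -> bucket 7
969 -> bucket 11
653 -> bucket 8
900 -> bucket 8 (collision)
432 -> bucket 8 (collision)
654 -> bucket 12
Final buckets:
0: ∅
1: ∅
2: ∅
3: 226
4: 392
5: ∅
6: ∅
7: 32
8: 653 -> 900 -> 432
9: ∅
10: ∅
11: 969
12: 654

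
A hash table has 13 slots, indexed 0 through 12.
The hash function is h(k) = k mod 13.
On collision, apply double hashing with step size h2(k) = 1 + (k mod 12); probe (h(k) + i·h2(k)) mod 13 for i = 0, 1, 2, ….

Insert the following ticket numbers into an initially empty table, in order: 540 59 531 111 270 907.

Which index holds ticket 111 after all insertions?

Insert 540: h=7, slot 7 empty -> index 7.
Insert 59: h=7, h2=12, slot 7 occupied -> index 6.
Insert 531: h=11, slot 11 empty -> index 11.
Insert 111: h=7, h2=4, slots 7,11 occupied -> index 2.
Insert 270: h=10, slot 10 empty -> index 10.
Insert 907: h=10, h2=8, slot 10 occupied -> index 5.
Table: [-, -, 111, -, -, 907, 59, 540, -, -, 270, 531, -]

2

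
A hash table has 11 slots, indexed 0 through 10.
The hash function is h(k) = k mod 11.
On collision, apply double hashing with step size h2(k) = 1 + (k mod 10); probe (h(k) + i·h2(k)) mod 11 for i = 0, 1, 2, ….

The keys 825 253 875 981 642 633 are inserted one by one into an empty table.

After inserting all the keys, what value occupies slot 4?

825 hashes to 0; slot 0 is free -> place at 0.
253 hashes to 0, h2=4; 0 taken -> place at 4.
875 hashes to 6; slot 6 is free -> place at 6.
981 hashes to 2; slot 2 is free -> place at 2.
642 hashes to 4, h2=3; 4 taken -> place at 7.
633 hashes to 6, h2=4; 6 taken -> place at 10.
Table: [825, —, 981, —, 253, —, 875, 642, —, —, 633]

253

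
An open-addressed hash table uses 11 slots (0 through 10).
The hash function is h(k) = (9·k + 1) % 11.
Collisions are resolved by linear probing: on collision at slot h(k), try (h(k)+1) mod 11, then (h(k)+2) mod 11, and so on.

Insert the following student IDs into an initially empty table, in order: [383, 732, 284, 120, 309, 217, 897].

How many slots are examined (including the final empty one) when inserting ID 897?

2

383 hashes to 5; slot 5 is free => place at 5.
732 hashes to 0; slot 0 is free => place at 0.
284 hashes to 5; 5 taken => place at 6.
120 hashes to 3; slot 3 is free => place at 3.
309 hashes to 10; slot 10 is free => place at 10.
217 hashes to 7; slot 7 is free => place at 7.
897 hashes to 0; 0 taken => place at 1.
Table: [732, 897, -, 120, -, 383, 284, 217, -, -, 309]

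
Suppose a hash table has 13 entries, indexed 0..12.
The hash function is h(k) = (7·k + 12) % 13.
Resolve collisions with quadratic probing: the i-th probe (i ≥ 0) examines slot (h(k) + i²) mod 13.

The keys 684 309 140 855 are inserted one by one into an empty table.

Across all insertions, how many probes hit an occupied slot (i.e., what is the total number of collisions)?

684: h=3 => slot 3
309: h=4 => slot 4
140: h=4, probe 4,5 => slot 5
855: h=4, probe 4,5,8 => slot 8
Table: [∅, ∅, ∅, 684, 309, 140, ∅, ∅, 855, ∅, ∅, ∅, ∅]

3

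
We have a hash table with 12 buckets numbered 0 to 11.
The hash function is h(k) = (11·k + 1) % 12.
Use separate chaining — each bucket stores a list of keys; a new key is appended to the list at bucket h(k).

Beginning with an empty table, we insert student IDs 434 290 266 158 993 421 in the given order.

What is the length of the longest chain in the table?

434 -> bucket 11
290 -> bucket 11 (collision)
266 -> bucket 11 (collision)
158 -> bucket 11 (collision)
993 -> bucket 4
421 -> bucket 0
Final buckets:
0: 421
1: -
2: -
3: -
4: 993
5: -
6: -
7: -
8: -
9: -
10: -
11: 434 -> 290 -> 266 -> 158

4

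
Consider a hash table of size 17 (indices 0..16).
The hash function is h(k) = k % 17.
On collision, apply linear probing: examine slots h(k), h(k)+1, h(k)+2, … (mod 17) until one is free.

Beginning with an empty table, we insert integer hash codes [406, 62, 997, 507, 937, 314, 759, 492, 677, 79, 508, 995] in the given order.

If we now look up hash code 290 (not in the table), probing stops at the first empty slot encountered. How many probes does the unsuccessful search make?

Insert 406: h=15, slot 15 empty → index 15.
Insert 62: h=11, slot 11 empty → index 11.
Insert 997: h=11, slot 11 occupied → index 12.
Insert 507: h=14, slot 14 empty → index 14.
Insert 937: h=2, slot 2 empty → index 2.
Insert 314: h=8, slot 8 empty → index 8.
Insert 759: h=11, slots 11,12 occupied → index 13.
Insert 492: h=16, slot 16 empty → index 16.
Insert 677: h=14, slots 14,15,16 occupied → index 0.
Insert 79: h=11, slots 11,12,13,14,15,16,0 occupied → index 1.
Insert 508: h=15, slots 15,16,0,1,2 occupied → index 3.
Insert 995: h=9, slot 9 empty → index 9.
Table: [677, 79, 937, 508, —, —, —, —, 314, 995, —, 62, 997, 759, 507, 406, 492]
Lookup 290: h=1, probe 1,2,3,4 → slot 4 empty, not found.

4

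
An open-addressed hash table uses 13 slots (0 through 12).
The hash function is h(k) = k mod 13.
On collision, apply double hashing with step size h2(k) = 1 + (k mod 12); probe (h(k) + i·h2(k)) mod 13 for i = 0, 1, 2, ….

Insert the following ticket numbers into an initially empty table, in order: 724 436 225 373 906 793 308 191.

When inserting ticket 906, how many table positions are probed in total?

724 hashes to 9; slot 9 is free => place at 9.
436 hashes to 7; slot 7 is free => place at 7.
225 hashes to 4; slot 4 is free => place at 4.
373 hashes to 9, h2=2; 9 taken => place at 11.
906 hashes to 9, h2=7; 9 taken => place at 3.
793 hashes to 0; slot 0 is free => place at 0.
308 hashes to 9, h2=9; 9 taken => place at 5.
191 hashes to 9, h2=12; 9 taken => place at 8.
Table: [793, -, -, 906, 225, 308, -, 436, 191, 724, -, 373, -]

2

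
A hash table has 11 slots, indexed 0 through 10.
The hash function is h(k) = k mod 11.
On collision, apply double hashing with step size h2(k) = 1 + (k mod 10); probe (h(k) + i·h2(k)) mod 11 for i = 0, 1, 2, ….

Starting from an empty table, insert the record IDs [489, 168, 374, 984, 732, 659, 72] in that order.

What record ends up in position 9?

489 hashes to 5; slot 5 is free => place at 5.
168 hashes to 3; slot 3 is free => place at 3.
374 hashes to 0; slot 0 is free => place at 0.
984 hashes to 5, h2=5; 5 taken => place at 10.
732 hashes to 6; slot 6 is free => place at 6.
659 hashes to 10, h2=10; 10 taken => place at 9.
72 hashes to 6, h2=3; 6,9 taken => place at 1.
Table: [374, 72, -, 168, -, 489, 732, -, -, 659, 984]

659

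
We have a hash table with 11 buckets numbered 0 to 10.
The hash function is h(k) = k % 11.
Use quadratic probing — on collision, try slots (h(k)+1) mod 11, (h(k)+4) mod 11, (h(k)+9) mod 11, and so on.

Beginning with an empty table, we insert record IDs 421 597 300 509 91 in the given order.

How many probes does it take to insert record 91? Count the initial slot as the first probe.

5

421 hashes to 3; slot 3 is free -> place at 3.
597 hashes to 3; 3 taken -> place at 4.
300 hashes to 3; 3,4 taken -> place at 7.
509 hashes to 3; 3,4,7 taken -> place at 1.
91 hashes to 3; 3,4,7,1 taken -> place at 8.
Table: [_, 509, _, 421, 597, _, _, 300, 91, _, _]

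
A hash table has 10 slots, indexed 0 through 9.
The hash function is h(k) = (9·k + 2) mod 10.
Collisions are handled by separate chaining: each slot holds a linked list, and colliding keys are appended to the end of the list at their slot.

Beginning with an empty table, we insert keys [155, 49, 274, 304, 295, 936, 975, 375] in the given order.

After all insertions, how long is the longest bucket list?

4

155 -> bucket 7
49 -> bucket 3
274 -> bucket 8
304 -> bucket 8 (collision)
295 -> bucket 7 (collision)
936 -> bucket 6
975 -> bucket 7 (collision)
375 -> bucket 7 (collision)
Final buckets:
0: _
1: _
2: _
3: 49
4: _
5: _
6: 936
7: 155 -> 295 -> 975 -> 375
8: 274 -> 304
9: _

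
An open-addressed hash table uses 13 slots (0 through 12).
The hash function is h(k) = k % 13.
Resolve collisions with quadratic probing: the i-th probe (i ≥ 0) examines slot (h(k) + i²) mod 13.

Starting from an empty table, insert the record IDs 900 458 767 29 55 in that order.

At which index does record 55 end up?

12

900 hashes to 3; slot 3 is free => place at 3.
458 hashes to 3; 3 taken => place at 4.
767 hashes to 0; slot 0 is free => place at 0.
29 hashes to 3; 3,4 taken => place at 7.
55 hashes to 3; 3,4,7 taken => place at 12.
Table: [767, -, -, 900, 458, -, -, 29, -, -, -, -, 55]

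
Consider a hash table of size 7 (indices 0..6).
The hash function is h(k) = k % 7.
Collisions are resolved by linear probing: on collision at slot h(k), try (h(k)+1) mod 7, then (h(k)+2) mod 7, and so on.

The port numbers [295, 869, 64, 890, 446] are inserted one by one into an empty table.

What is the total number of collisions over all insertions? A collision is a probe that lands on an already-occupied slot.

6

295 hashes to 1; slot 1 is free => place at 1.
869 hashes to 1; 1 taken => place at 2.
64 hashes to 1; 1,2 taken => place at 3.
890 hashes to 1; 1,2,3 taken => place at 4.
446 hashes to 5; slot 5 is free => place at 5.
Table: [., 295, 869, 64, 890, 446, .]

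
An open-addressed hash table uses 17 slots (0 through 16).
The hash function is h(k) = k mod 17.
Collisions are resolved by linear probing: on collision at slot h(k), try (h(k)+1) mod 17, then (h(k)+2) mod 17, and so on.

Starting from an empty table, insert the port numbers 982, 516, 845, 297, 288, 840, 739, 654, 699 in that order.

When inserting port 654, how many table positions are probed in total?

3

982: h=13 => slot 13
516: h=6 => slot 6
845: h=12 => slot 12
297: h=8 => slot 8
288: h=16 => slot 16
840: h=7 => slot 7
739: h=8, probe 8,9 => slot 9
654: h=8, probe 8,9,10 => slot 10
699: h=2 => slot 2
Table: [., ., 699, ., ., ., 516, 840, 297, 739, 654, ., 845, 982, ., ., 288]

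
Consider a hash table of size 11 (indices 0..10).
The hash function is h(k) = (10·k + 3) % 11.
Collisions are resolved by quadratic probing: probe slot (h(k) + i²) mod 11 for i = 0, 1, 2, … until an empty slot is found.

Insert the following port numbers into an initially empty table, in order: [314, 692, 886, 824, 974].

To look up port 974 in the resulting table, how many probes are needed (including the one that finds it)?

3

Insert 314: h=8, slot 8 empty → index 8.
Insert 692: h=4, slot 4 empty → index 4.
Insert 886: h=8, slot 8 occupied → index 9.
Insert 824: h=4, slot 4 occupied → index 5.
Insert 974: h=8, slots 8,9 occupied → index 1.
Table: [_, 974, _, _, 692, 824, _, _, 314, 886, _]
Lookup 974: h=8, probe 8,9,1 → found at 1.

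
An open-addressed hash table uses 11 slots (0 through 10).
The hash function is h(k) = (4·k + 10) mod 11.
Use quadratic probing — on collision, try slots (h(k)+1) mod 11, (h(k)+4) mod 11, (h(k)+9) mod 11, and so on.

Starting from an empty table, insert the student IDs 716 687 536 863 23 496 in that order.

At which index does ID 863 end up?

716: h=3 => slot 3
687: h=8 => slot 8
536: h=9 => slot 9
863: h=8, probe 8,9,1 => slot 1
23: h=3, probe 3,4 => slot 4
496: h=3, probe 3,4,7 => slot 7
Table: [_, 863, _, 716, 23, _, _, 496, 687, 536, _]

1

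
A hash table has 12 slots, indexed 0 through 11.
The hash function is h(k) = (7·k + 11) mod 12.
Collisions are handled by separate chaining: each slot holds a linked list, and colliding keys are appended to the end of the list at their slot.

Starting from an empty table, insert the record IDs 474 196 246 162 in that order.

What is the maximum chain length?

3

474 → bucket 5
196 → bucket 3
246 → bucket 5 (collision)
162 → bucket 5 (collision)
Final buckets:
0: -
1: -
2: -
3: 196
4: -
5: 474 -> 246 -> 162
6: -
7: -
8: -
9: -
10: -
11: -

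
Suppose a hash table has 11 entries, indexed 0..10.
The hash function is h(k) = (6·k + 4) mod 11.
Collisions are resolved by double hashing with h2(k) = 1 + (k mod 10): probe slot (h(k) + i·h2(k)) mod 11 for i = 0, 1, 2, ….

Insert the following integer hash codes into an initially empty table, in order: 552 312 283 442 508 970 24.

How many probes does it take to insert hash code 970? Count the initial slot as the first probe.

3

552: h=5 => slot 5
312: h=6 => slot 6
283: h=8 => slot 8
442: h=5, h2=3, probe 5,8,0 => slot 0
508: h=5, h2=9, probe 5,3 => slot 3
970: h=5, h2=1, probe 5,6,7 => slot 7
24: h=5, h2=5, probe 5,10 => slot 10
Table: [442, ., ., 508, ., 552, 312, 970, 283, ., 24]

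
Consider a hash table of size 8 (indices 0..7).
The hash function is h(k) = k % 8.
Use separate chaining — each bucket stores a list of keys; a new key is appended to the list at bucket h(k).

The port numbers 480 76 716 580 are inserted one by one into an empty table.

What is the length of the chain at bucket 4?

480 → bucket 0
76 → bucket 4
716 → bucket 4 (collision)
580 → bucket 4 (collision)
Final buckets:
0: 480
1: _
2: _
3: _
4: 76 -> 716 -> 580
5: _
6: _
7: _

3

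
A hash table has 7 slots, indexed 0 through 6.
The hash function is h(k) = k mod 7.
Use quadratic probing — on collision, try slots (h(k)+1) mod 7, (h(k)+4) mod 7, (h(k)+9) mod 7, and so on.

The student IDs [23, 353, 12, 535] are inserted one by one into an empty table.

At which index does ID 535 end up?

23 hashes to 2; slot 2 is free => place at 2.
353 hashes to 3; slot 3 is free => place at 3.
12 hashes to 5; slot 5 is free => place at 5.
535 hashes to 3; 3 taken => place at 4.
Table: [-, -, 23, 353, 535, 12, -]

4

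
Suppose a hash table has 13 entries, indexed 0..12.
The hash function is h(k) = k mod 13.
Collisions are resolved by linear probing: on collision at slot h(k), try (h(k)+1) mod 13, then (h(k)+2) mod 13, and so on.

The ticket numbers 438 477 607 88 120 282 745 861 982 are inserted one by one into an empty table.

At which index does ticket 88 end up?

12

438: h=9 -> slot 9
477: h=9, probe 9,10 -> slot 10
607: h=9, probe 9,10,11 -> slot 11
88: h=10, probe 10,11,12 -> slot 12
120: h=3 -> slot 3
282: h=9, probe 9,10,11,12,0 -> slot 0
745: h=4 -> slot 4
861: h=3, probe 3,4,5 -> slot 5
982: h=7 -> slot 7
Table: [282, _, _, 120, 745, 861, _, 982, _, 438, 477, 607, 88]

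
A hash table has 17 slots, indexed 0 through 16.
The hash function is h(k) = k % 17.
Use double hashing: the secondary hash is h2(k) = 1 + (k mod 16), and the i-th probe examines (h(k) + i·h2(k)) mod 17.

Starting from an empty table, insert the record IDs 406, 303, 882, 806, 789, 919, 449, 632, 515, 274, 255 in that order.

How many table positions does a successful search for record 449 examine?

3

406 hashes to 15; slot 15 is free -> place at 15.
303 hashes to 14; slot 14 is free -> place at 14.
882 hashes to 15, h2=3; 15 taken -> place at 1.
806 hashes to 7; slot 7 is free -> place at 7.
789 hashes to 7, h2=6; 7 taken -> place at 13.
919 hashes to 1, h2=8; 1 taken -> place at 9.
449 hashes to 7, h2=2; 7,9 taken -> place at 11.
632 hashes to 3; slot 3 is free -> place at 3.
515 hashes to 5; slot 5 is free -> place at 5.
274 hashes to 2; slot 2 is free -> place at 2.
255 hashes to 0; slot 0 is free -> place at 0.
Table: [255, 882, 274, 632, ∅, 515, ∅, 806, ∅, 919, ∅, 449, ∅, 789, 303, 406, ∅]
Lookup 449: h=7, h2=2, probe 7,9,11 → found at 11.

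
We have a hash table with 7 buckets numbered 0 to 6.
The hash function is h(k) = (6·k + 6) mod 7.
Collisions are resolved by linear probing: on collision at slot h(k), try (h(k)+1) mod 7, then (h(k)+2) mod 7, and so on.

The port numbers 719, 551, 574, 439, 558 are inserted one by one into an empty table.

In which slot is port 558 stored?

4

Insert 719: h=1, slot 1 empty => index 1.
Insert 551: h=1, slot 1 occupied => index 2.
Insert 574: h=6, slot 6 empty => index 6.
Insert 439: h=1, slots 1,2 occupied => index 3.
Insert 558: h=1, slots 1,2,3 occupied => index 4.
Table: [-, 719, 551, 439, 558, -, 574]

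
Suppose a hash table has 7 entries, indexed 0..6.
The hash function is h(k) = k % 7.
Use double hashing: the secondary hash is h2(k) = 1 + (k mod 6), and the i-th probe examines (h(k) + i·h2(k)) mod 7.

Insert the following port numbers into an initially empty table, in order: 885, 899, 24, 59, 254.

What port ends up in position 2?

Insert 885: h=3, slot 3 empty → index 3.
Insert 899: h=3, h2=6, slot 3 occupied → index 2.
Insert 24: h=3, h2=1, slot 3 occupied → index 4.
Insert 59: h=3, h2=6, slots 3,2 occupied → index 1.
Insert 254: h=2, h2=3, slot 2 occupied → index 5.
Table: [_, 59, 899, 885, 24, 254, _]

899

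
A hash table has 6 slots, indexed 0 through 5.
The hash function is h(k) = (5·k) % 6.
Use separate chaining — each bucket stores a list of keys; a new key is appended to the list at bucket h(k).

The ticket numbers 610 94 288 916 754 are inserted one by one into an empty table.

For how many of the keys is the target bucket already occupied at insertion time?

3

Insert 610: h=2, bucket 2 empty → new chain.
Insert 94: h=2, bucket 2 nonempty → append to chain.
Insert 288: h=0, bucket 0 empty → new chain.
Insert 916: h=2, bucket 2 nonempty → append to chain.
Insert 754: h=2, bucket 2 nonempty → append to chain.
Final buckets:
0: 288
1: .
2: 610 -> 94 -> 916 -> 754
3: .
4: .
5: .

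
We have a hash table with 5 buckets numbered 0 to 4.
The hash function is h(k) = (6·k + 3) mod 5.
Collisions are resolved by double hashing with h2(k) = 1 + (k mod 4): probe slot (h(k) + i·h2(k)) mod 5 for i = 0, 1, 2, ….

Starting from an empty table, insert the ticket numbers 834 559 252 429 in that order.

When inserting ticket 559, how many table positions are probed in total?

Insert 834: h=2, slot 2 empty -> index 2.
Insert 559: h=2, h2=4, slot 2 occupied -> index 1.
Insert 252: h=0, slot 0 empty -> index 0.
Insert 429: h=2, h2=2, slot 2 occupied -> index 4.
Table: [252, 559, 834, -, 429]

2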